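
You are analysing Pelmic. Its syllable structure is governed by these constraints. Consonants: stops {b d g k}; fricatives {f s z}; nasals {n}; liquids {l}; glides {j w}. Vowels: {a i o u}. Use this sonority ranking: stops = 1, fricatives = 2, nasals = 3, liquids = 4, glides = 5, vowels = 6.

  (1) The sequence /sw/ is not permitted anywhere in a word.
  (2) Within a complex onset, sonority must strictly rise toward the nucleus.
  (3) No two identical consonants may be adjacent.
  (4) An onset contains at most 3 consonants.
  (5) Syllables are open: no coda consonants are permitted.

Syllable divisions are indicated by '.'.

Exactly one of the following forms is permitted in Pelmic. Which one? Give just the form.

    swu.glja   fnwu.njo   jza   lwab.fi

fnwu.njo

swu.glja — violates constraint 1: contains banned sequence /sw/ → not permitted
fnwu.njo — σ1 onset /fnw/ (2→3→5 rises), coda /∅/ ok; σ2 onset /nj/ (3→5 rises), coda /∅/ ok → permitted
jza — violates constraint 2: syllable 1 onset /jz/: /j/ (glide, 5) → /z/ (fricative, 2) does not rise → not permitted
lwab.fi — violates constraint 5: syllable 1 coda /b/ has 1 consonant (> 0) → not permitted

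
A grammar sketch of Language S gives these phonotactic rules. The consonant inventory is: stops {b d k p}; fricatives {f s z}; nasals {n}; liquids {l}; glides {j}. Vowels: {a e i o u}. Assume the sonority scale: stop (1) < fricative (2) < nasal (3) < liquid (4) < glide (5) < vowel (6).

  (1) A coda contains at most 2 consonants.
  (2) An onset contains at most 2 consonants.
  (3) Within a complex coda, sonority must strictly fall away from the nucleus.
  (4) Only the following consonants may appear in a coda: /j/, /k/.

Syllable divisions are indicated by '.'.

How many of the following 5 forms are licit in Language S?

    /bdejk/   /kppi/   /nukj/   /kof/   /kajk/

2

/bdejk/ — σ1 onset /bd/ (2C), coda /jk/ (5→1 falls) ok → licit
/kppi/ — violates constraint 2: syllable 1 onset /kpp/ has 3 consonants (> 2) → illicit
/nukj/ — violates constraint 3: syllable 1 coda /kj/: /k/ (stop, 1) → /j/ (glide, 5) does not fall → illicit
/kof/ — violates constraint 4: syllable 1 coda contains /f/, which is not a licensed coda consonant → illicit
/kajk/ — σ1 onset /k/, coda /jk/ (5→1 falls) ok → licit
Licit: /bdejk/, /kajk/ → 2.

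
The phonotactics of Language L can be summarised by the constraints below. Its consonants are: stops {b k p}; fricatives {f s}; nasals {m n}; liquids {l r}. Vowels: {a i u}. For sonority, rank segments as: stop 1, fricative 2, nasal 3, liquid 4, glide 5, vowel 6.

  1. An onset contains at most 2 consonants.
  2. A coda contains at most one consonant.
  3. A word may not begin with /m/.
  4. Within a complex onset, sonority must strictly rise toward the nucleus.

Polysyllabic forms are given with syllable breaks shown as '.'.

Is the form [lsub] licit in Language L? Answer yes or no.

[lsub] — violates constraint 4: syllable 1 onset /ls/: /l/ (liquid, 4) → /s/ (fricative, 2) does not rise → illicit

no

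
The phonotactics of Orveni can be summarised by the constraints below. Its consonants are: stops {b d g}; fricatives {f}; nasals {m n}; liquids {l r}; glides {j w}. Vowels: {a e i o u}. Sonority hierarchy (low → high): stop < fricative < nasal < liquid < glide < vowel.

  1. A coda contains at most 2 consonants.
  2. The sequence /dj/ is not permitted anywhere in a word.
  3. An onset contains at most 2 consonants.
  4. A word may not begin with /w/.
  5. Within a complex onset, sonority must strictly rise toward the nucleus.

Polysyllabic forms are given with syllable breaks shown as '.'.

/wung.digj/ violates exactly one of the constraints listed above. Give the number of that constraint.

4

/wung.digj/: word begins with /w/.
This is a violation of constraint 4: "A word may not begin with /w/."
The remaining constraints (1, 2, 3, 5) are satisfied.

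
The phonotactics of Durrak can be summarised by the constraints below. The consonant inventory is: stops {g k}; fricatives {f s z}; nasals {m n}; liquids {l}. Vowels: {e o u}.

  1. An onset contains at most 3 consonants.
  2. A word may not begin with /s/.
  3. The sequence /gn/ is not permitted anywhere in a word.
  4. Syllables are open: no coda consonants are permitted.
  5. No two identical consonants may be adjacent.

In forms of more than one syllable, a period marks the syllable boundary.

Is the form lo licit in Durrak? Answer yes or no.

lo — σ1 onset /l/, coda /∅/ ok → licit

yes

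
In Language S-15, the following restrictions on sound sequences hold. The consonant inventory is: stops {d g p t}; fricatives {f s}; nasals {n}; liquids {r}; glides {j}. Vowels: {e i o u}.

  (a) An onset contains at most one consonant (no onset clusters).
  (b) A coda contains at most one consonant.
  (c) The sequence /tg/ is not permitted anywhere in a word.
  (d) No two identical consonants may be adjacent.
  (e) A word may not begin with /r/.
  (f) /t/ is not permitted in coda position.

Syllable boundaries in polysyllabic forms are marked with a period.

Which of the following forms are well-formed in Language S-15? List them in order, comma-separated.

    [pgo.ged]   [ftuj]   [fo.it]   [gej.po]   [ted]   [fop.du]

[gej.po], [ted], [fop.du]

[pgo.ged] — violates constraint (a): syllable 1 onset /pg/ has 2 consonants (> 1) → ill-formed
[ftuj] — violates constraint (a): syllable 1 onset /ft/ has 2 consonants (> 1) → ill-formed
[fo.it] — violates constraint (f): syllable 2 coda contains /t/ → ill-formed
[gej.po] — σ1 onset /g/, coda /j/ ok; σ2 onset /p/, coda /∅/ ok → well-formed
[ted] — σ1 onset /t/, coda /d/ ok → well-formed
[fop.du] — σ1 onset /f/, coda /p/ ok; σ2 onset /d/, coda /∅/ ok → well-formed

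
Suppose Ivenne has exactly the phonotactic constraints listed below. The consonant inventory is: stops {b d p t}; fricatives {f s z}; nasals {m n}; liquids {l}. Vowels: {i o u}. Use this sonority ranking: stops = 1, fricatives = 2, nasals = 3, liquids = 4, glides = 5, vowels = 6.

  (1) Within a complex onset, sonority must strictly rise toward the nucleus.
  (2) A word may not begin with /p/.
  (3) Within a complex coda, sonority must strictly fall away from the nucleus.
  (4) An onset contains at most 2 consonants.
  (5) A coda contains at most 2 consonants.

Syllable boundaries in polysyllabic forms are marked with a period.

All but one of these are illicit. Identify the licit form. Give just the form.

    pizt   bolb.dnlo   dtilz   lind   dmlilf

pizt — violates constraint 2: word begins with /p/ → illicit
bolb.dnlo — violates constraint 4: syllable 2 onset /dnl/ has 3 consonants (> 2) → illicit
dtilz — violates constraint 1: syllable 1 onset /dt/: /d/ (stop, 1) → /t/ (stop, 1) does not rise → illicit
lind — σ1 onset /l/, coda /nd/ (3→1 falls) ok → licit
dmlilf — violates constraint 4: syllable 1 onset /dml/ has 3 consonants (> 2) → illicit

lind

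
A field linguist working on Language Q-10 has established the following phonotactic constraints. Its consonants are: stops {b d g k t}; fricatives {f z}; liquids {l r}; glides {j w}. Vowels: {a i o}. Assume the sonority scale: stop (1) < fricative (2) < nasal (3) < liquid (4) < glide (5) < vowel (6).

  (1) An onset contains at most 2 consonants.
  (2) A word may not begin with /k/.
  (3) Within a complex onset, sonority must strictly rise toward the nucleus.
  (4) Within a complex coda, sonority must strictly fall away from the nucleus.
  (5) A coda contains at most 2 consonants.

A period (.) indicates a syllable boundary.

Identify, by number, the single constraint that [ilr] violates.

[ilr]: syllable 1 coda /lr/: /l/ (liquid, 4) → /r/ (liquid, 4) does not fall.
This is a violation of constraint 4: "Within a complex coda, sonority must strictly fall away from the nucleus."
The remaining constraints (1, 2, 3, 5) are satisfied.

4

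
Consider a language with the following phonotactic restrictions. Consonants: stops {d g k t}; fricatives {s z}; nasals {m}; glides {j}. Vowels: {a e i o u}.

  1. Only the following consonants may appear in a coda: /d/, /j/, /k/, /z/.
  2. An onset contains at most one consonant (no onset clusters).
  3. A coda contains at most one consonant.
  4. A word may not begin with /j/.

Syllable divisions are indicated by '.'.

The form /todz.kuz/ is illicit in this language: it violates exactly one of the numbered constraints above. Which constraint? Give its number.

3

/todz.kuz/: syllable 1 coda /dz/ has 2 consonants (> 1).
This is a violation of constraint 3: "A coda contains at most one consonant."
The remaining constraints (1, 2, 4) are satisfied.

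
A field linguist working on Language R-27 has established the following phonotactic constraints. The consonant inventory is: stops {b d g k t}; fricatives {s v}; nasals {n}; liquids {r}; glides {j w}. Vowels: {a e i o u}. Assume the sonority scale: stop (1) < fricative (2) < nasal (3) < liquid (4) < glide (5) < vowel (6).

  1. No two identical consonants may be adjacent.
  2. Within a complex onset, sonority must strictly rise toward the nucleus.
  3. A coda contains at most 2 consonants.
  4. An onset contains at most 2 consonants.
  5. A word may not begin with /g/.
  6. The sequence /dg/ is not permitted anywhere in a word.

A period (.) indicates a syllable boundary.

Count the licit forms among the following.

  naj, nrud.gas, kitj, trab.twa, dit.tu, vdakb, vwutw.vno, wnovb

naj — σ1 onset /n/, coda /j/ ok → licit
nrud.gas — violates constraint 6: contains banned sequence /dg/ → illicit
kitj — σ1 onset /k/, coda /tj/ (2C) ok → licit
trab.twa — σ1 onset /tr/ (1→4 rises), coda /b/ ok; σ2 onset /tw/ (1→5 rises), coda /∅/ ok → licit
dit.tu — violates constraint 1: adjacent identical consonants /tt/ → illicit
vdakb — violates constraint 2: syllable 1 onset /vd/: /v/ (fricative, 2) → /d/ (stop, 1) does not rise → illicit
vwutw.vno — σ1 onset /vw/ (2→5 rises), coda /tw/ (2C) ok; σ2 onset /vn/ (2→3 rises), coda /∅/ ok → licit
wnovb — violates constraint 2: syllable 1 onset /wn/: /w/ (glide, 5) → /n/ (nasal, 3) does not rise → illicit
Licit: naj, kitj, trab.twa, vwutw.vno → 4.

4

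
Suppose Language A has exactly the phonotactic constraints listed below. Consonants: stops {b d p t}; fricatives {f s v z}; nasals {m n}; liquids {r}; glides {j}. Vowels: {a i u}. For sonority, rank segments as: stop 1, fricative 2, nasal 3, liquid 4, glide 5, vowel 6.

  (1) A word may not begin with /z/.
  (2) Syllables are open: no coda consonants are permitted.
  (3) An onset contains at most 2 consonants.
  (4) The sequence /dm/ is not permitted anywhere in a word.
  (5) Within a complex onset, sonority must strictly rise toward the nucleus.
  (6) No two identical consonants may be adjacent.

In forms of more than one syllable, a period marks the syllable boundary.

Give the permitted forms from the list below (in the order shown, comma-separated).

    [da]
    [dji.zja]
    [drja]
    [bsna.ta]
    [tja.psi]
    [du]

[da], [dji.zja], [tja.psi], [du]

[da] — σ1 onset /d/, coda /∅/ ok → permitted
[dji.zja] — σ1 onset /dj/ (1→5 rises), coda /∅/ ok; σ2 onset /zj/ (2→5 rises), coda /∅/ ok → permitted
[drja] — violates constraint 3: syllable 1 onset /drj/ has 3 consonants (> 2) → not permitted
[bsna.ta] — violates constraint 3: syllable 1 onset /bsn/ has 3 consonants (> 2) → not permitted
[tja.psi] — σ1 onset /tj/ (1→5 rises), coda /∅/ ok; σ2 onset /ps/ (1→2 rises), coda /∅/ ok → permitted
[du] — σ1 onset /d/, coda /∅/ ok → permitted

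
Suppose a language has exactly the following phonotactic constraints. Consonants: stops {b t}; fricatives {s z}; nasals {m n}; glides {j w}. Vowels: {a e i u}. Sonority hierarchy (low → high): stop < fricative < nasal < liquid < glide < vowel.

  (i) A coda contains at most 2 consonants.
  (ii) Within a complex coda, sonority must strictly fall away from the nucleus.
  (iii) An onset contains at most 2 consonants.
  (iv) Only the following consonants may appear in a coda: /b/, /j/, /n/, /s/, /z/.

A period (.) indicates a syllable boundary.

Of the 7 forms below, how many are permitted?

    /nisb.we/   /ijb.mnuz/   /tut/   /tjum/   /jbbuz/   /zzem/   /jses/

3

/nisb.we/ — σ1 onset /n/, coda /sb/ (2→1 falls) ok; σ2 onset /w/, coda /∅/ ok → permitted
/ijb.mnuz/ — σ1 onset /∅/, coda /jb/ (5→1 falls) ok; σ2 onset /mn/ (2C), coda /z/ ok → permitted
/tut/ — violates constraint (iv): syllable 1 coda contains /t/, which is not a licensed coda consonant → not permitted
/tjum/ — violates constraint (iv): syllable 1 coda contains /m/, which is not a licensed coda consonant → not permitted
/jbbuz/ — violates constraint (iii): syllable 1 onset /jbb/ has 3 consonants (> 2) → not permitted
/zzem/ — violates constraint (iv): syllable 1 coda contains /m/, which is not a licensed coda consonant → not permitted
/jses/ — σ1 onset /js/ (2C), coda /s/ ok → permitted
Permitted: /nisb.we/, /ijb.mnuz/, /jses/ → 3.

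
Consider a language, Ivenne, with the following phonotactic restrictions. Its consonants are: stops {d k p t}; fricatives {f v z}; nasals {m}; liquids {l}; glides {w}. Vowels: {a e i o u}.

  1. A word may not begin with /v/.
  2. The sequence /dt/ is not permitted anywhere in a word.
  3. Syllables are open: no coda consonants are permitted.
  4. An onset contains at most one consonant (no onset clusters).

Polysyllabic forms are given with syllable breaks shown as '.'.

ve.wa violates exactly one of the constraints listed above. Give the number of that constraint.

ve.wa: word begins with /v/.
This is a violation of constraint 1: "A word may not begin with /v/."
The remaining constraints (2, 3, 4) are satisfied.

1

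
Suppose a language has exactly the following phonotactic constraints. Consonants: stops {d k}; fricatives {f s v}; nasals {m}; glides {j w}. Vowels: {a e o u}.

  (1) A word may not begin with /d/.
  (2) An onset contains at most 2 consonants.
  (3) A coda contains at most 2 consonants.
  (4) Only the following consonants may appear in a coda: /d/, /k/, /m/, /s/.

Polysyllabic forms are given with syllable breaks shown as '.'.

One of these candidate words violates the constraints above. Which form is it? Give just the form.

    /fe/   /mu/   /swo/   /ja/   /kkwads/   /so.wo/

/kkwads/

/fe/ — σ1 onset /f/, coda /∅/ ok → phonotactically legal
/mu/ — σ1 onset /m/, coda /∅/ ok → phonotactically legal
/swo/ — σ1 onset /sw/ (2C), coda /∅/ ok → phonotactically legal
/ja/ — σ1 onset /j/, coda /∅/ ok → phonotactically legal
/kkwads/ — violates constraint 2: syllable 1 onset /kkw/ has 3 consonants (> 2) → phonotactically illegal
/so.wo/ — σ1 onset /s/, coda /∅/ ok; σ2 onset /w/, coda /∅/ ok → phonotactically legal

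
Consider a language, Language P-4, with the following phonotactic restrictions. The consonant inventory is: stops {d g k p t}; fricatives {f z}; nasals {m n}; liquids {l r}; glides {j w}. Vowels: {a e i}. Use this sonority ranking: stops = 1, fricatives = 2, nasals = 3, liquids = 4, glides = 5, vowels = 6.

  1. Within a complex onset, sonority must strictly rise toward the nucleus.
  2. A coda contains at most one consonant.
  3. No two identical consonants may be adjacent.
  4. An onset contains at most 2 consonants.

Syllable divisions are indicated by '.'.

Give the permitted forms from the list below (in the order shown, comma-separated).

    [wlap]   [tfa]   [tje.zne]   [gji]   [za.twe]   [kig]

[tfa], [tje.zne], [gji], [za.twe], [kig]

[wlap] — violates constraint 1: syllable 1 onset /wl/: /w/ (glide, 5) → /l/ (liquid, 4) does not rise → not permitted
[tfa] — σ1 onset /tf/ (1→2 rises), coda /∅/ ok → permitted
[tje.zne] — σ1 onset /tj/ (1→5 rises), coda /∅/ ok; σ2 onset /zn/ (2→3 rises), coda /∅/ ok → permitted
[gji] — σ1 onset /gj/ (1→5 rises), coda /∅/ ok → permitted
[za.twe] — σ1 onset /z/, coda /∅/ ok; σ2 onset /tw/ (1→5 rises), coda /∅/ ok → permitted
[kig] — σ1 onset /k/, coda /g/ ok → permitted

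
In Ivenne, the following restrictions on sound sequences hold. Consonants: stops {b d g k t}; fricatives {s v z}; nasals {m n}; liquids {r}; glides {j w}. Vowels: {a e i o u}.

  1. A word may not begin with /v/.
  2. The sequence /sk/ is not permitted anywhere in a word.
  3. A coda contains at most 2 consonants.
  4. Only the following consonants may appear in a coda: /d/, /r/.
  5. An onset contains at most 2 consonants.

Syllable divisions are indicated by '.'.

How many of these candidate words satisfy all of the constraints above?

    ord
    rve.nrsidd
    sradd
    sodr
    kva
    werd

5

ord — σ1 onset /∅/, coda /rd/ (2C) ok → well-formed
rve.nrsidd — violates constraint 5: syllable 2 onset /nrs/ has 3 consonants (> 2) → ill-formed
sradd — σ1 onset /sr/ (2C), coda /dd/ (2C) ok → well-formed
sodr — σ1 onset /s/, coda /dr/ (2C) ok → well-formed
kva — σ1 onset /kv/ (2C), coda /∅/ ok → well-formed
werd — σ1 onset /w/, coda /rd/ (2C) ok → well-formed
Well-formed: ord, sradd, sodr, kva, werd → 5.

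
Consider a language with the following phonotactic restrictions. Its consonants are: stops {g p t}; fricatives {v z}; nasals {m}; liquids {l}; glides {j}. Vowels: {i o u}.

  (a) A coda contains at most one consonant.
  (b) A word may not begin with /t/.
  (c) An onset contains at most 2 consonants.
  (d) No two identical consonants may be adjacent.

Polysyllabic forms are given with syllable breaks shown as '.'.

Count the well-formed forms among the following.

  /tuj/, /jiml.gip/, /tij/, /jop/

1

/tuj/ — violates constraint (b): word begins with /t/ → ill-formed
/jiml.gip/ — violates constraint (a): syllable 1 coda /ml/ has 2 consonants (> 1) → ill-formed
/tij/ — violates constraint (b): word begins with /t/ → ill-formed
/jop/ — σ1 onset /j/, coda /p/ ok → well-formed
Well-formed: /jop/ → 1.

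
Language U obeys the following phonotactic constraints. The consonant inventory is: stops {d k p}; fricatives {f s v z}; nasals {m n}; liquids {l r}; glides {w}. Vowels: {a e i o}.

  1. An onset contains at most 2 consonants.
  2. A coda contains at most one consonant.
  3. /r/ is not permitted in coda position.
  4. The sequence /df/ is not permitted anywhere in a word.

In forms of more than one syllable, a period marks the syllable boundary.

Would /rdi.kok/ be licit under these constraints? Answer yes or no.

yes

/rdi.kok/ — σ1 onset /rd/ (2C), coda /∅/ ok; σ2 onset /k/, coda /k/ ok → licit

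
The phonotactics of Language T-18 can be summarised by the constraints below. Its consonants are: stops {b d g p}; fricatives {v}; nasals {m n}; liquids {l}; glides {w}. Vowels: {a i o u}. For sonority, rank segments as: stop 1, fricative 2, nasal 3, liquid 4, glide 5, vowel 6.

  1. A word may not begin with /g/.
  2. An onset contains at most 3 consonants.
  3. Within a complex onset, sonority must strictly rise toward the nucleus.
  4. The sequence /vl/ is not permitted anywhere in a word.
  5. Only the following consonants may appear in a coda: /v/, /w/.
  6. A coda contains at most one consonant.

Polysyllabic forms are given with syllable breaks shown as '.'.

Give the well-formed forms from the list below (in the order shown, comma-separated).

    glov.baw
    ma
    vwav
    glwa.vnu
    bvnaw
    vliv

glov.baw — violates constraint 1: word begins with /g/ → ill-formed
ma — σ1 onset /m/, coda /∅/ ok → well-formed
vwav — σ1 onset /vw/ (2→5 rises), coda /v/ ok → well-formed
glwa.vnu — violates constraint 1: word begins with /g/ → ill-formed
bvnaw — σ1 onset /bvn/ (1→2→3 rises), coda /w/ ok → well-formed
vliv — violates constraint 4: contains banned sequence /vl/ → ill-formed

ma, vwav, bvnaw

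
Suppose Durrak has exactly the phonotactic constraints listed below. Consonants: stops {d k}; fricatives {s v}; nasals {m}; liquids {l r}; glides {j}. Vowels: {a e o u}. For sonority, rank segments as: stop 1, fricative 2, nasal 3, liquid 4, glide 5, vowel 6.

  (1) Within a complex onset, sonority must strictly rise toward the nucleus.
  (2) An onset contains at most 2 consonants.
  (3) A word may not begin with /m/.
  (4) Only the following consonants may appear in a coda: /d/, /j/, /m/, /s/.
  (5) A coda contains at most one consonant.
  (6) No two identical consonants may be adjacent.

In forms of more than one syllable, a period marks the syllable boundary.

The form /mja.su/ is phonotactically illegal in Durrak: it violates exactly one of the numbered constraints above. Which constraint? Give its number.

/mja.su/: word begins with /m/.
This is a violation of constraint 3: "A word may not begin with /m/."
The remaining constraints (1, 2, 4, 5, 6) are satisfied.

3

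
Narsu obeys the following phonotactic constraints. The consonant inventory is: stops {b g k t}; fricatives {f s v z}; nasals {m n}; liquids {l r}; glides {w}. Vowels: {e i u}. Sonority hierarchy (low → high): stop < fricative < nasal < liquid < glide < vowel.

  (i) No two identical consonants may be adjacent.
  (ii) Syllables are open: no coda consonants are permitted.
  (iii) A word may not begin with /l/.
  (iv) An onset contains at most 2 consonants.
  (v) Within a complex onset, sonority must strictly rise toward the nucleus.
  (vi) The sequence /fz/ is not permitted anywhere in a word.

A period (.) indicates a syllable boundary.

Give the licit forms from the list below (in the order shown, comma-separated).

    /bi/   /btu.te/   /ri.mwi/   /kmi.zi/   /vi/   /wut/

/bi/ — σ1 onset /b/, coda /∅/ ok → licit
/btu.te/ — violates constraint (v): syllable 1 onset /bt/: /b/ (stop, 1) → /t/ (stop, 1) does not rise → illicit
/ri.mwi/ — σ1 onset /r/, coda /∅/ ok; σ2 onset /mw/ (3→5 rises), coda /∅/ ok → licit
/kmi.zi/ — σ1 onset /km/ (1→3 rises), coda /∅/ ok; σ2 onset /z/, coda /∅/ ok → licit
/vi/ — σ1 onset /v/, coda /∅/ ok → licit
/wut/ — violates constraint (ii): syllable 1 coda /t/ has 1 consonant (> 0) → illicit

/bi/, /ri.mwi/, /kmi.zi/, /vi/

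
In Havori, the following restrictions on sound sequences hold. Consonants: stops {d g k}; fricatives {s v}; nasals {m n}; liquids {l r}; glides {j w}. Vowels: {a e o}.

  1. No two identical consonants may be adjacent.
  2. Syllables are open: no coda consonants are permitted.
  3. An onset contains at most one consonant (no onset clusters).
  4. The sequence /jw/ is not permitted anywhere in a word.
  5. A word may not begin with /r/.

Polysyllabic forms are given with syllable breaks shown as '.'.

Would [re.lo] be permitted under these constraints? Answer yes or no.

[re.lo] — violates constraint 5: word begins with /r/ → not permitted

no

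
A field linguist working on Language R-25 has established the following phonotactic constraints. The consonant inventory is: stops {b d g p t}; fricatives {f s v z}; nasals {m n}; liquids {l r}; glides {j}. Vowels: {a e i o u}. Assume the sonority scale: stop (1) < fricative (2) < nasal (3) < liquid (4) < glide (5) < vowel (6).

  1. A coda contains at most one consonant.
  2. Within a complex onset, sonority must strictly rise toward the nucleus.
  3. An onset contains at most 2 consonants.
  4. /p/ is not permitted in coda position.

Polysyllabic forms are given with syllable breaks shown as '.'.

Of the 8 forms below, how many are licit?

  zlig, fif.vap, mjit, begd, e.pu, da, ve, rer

6

zlig — σ1 onset /zl/ (2→4 rises), coda /g/ ok → licit
fif.vap — violates constraint 4: syllable 2 coda contains /p/ → illicit
mjit — σ1 onset /mj/ (3→5 rises), coda /t/ ok → licit
begd — violates constraint 1: syllable 1 coda /gd/ has 2 consonants (> 1) → illicit
e.pu — σ1 onset /∅/, coda /∅/ ok; σ2 onset /p/, coda /∅/ ok → licit
da — σ1 onset /d/, coda /∅/ ok → licit
ve — σ1 onset /v/, coda /∅/ ok → licit
rer — σ1 onset /r/, coda /r/ ok → licit
Licit: zlig, mjit, e.pu, da, ve, rer → 6.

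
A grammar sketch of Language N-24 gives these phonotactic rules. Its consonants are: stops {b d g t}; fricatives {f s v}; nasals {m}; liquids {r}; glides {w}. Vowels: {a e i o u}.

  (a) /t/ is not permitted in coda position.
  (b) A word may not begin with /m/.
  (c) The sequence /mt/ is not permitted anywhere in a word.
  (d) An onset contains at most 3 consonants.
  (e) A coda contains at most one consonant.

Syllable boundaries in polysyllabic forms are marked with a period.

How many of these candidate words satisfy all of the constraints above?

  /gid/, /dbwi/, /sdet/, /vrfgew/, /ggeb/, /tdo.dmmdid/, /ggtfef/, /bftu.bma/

4

/gid/ — σ1 onset /g/, coda /d/ ok → permitted
/dbwi/ — σ1 onset /dbw/ (3C), coda /∅/ ok → permitted
/sdet/ — violates constraint (a): syllable 1 coda contains /t/ → not permitted
/vrfgew/ — violates constraint (d): syllable 1 onset /vrfg/ has 4 consonants (> 3) → not permitted
/ggeb/ — σ1 onset /gg/ (2C), coda /b/ ok → permitted
/tdo.dmmdid/ — violates constraint (d): syllable 2 onset /dmmd/ has 4 consonants (> 3) → not permitted
/ggtfef/ — violates constraint (d): syllable 1 onset /ggtf/ has 4 consonants (> 3) → not permitted
/bftu.bma/ — σ1 onset /bft/ (3C), coda /∅/ ok; σ2 onset /bm/ (2C), coda /∅/ ok → permitted
Permitted: /gid/, /dbwi/, /ggeb/, /bftu.bma/ → 4.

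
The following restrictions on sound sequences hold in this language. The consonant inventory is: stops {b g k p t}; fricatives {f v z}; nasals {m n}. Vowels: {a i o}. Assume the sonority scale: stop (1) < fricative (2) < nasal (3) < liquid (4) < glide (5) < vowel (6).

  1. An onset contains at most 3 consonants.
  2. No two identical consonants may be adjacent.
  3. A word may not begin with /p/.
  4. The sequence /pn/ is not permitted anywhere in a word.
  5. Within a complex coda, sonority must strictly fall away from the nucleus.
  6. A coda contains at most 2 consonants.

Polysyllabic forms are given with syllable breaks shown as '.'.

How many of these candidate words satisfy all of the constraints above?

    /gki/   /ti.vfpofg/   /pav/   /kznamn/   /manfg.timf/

/gki/ — σ1 onset /gk/ (2C), coda /∅/ ok → well-formed
/ti.vfpofg/ — σ1 onset /t/, coda /∅/ ok; σ2 onset /vfp/ (3C), coda /fg/ (2→1 falls) ok → well-formed
/pav/ — violates constraint 3: word begins with /p/ → ill-formed
/kznamn/ — violates constraint 5: syllable 1 coda /mn/: /m/ (nasal, 3) → /n/ (nasal, 3) does not fall → ill-formed
/manfg.timf/ — violates constraint 6: syllable 1 coda /nfg/ has 3 consonants (> 2) → ill-formed
Well-formed: /gki/, /ti.vfpofg/ → 2.

2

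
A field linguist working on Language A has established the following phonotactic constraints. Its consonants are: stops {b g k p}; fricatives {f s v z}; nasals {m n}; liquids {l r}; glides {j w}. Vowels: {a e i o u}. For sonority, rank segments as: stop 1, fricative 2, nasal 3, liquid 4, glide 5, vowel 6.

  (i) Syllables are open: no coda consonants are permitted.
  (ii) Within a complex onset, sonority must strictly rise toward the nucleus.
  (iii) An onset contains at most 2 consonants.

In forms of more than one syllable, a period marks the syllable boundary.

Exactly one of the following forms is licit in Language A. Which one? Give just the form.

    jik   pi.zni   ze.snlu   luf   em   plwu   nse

pi.zni

jik — violates constraint (i): syllable 1 coda /k/ has 1 consonant (> 0) → illicit
pi.zni — σ1 onset /p/, coda /∅/ ok; σ2 onset /zn/ (2→3 rises), coda /∅/ ok → licit
ze.snlu — violates constraint (iii): syllable 2 onset /snl/ has 3 consonants (> 2) → illicit
luf — violates constraint (i): syllable 1 coda /f/ has 1 consonant (> 0) → illicit
em — violates constraint (i): syllable 1 coda /m/ has 1 consonant (> 0) → illicit
plwu — violates constraint (iii): syllable 1 onset /plw/ has 3 consonants (> 2) → illicit
nse — violates constraint (ii): syllable 1 onset /ns/: /n/ (nasal, 3) → /s/ (fricative, 2) does not rise → illicit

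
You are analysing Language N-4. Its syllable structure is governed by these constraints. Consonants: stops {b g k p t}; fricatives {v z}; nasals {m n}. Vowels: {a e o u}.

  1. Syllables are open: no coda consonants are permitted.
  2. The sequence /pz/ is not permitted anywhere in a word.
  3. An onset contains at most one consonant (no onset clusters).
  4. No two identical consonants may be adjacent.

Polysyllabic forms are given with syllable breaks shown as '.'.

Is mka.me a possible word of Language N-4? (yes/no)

no

mka.me — violates constraint 3: syllable 1 onset /mk/ has 2 consonants (> 1) → illicit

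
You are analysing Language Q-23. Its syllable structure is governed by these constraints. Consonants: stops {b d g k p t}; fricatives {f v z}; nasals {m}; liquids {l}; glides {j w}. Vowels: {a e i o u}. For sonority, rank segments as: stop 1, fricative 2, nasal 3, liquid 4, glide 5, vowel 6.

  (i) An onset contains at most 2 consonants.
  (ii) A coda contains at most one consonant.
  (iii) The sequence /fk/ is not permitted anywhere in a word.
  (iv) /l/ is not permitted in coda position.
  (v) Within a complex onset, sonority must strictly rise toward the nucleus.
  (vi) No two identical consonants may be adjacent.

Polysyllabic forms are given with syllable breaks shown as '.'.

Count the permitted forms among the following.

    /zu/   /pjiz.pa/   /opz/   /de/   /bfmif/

/zu/ — σ1 onset /z/, coda /∅/ ok → permitted
/pjiz.pa/ — σ1 onset /pj/ (1→5 rises), coda /z/ ok; σ2 onset /p/, coda /∅/ ok → permitted
/opz/ — violates constraint (ii): syllable 1 coda /pz/ has 2 consonants (> 1) → not permitted
/de/ — σ1 onset /d/, coda /∅/ ok → permitted
/bfmif/ — violates constraint (i): syllable 1 onset /bfm/ has 3 consonants (> 2) → not permitted
Permitted: /zu/, /pjiz.pa/, /de/ → 3.

3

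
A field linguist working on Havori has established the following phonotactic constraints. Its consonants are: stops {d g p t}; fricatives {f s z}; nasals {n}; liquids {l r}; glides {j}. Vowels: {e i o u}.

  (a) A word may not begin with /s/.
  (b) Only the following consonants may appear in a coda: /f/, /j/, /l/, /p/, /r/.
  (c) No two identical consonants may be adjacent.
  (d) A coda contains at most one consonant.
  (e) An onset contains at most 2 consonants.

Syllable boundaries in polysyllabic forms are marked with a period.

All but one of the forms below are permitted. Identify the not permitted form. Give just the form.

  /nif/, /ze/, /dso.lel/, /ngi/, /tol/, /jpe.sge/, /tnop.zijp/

/tnop.zijp/

/nif/ — σ1 onset /n/, coda /f/ ok → permitted
/ze/ — σ1 onset /z/, coda /∅/ ok → permitted
/dso.lel/ — σ1 onset /ds/ (2C), coda /∅/ ok; σ2 onset /l/, coda /l/ ok → permitted
/ngi/ — σ1 onset /ng/ (2C), coda /∅/ ok → permitted
/tol/ — σ1 onset /t/, coda /l/ ok → permitted
/jpe.sge/ — σ1 onset /jp/ (2C), coda /∅/ ok; σ2 onset /sg/ (2C), coda /∅/ ok → permitted
/tnop.zijp/ — violates constraint (d): syllable 2 coda /jp/ has 2 consonants (> 1) → not permitted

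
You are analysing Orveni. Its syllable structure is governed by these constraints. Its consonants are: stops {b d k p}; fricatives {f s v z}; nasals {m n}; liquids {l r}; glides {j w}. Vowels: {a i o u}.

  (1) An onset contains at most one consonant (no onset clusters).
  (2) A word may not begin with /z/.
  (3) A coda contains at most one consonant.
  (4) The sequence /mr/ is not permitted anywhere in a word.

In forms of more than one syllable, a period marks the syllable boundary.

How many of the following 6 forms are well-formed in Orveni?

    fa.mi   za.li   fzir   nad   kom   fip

4

fa.mi — σ1 onset /f/, coda /∅/ ok; σ2 onset /m/, coda /∅/ ok → well-formed
za.li — violates constraint 2: word begins with /z/ → ill-formed
fzir — violates constraint 1: syllable 1 onset /fz/ has 2 consonants (> 1) → ill-formed
nad — σ1 onset /n/, coda /d/ ok → well-formed
kom — σ1 onset /k/, coda /m/ ok → well-formed
fip — σ1 onset /f/, coda /p/ ok → well-formed
Well-formed: fa.mi, nad, kom, fip → 4.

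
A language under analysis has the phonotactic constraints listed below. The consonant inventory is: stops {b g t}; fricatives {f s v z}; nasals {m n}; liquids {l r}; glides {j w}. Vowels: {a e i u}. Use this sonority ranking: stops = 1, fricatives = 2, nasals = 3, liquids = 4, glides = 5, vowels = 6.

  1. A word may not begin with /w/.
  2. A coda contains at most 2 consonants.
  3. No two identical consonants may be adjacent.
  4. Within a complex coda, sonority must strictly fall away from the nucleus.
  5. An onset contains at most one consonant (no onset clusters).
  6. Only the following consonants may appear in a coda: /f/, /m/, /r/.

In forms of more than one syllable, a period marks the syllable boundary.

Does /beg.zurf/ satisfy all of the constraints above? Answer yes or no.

/beg.zurf/ — violates constraint 6: syllable 1 coda contains /g/, which is not a licensed coda consonant → illicit

no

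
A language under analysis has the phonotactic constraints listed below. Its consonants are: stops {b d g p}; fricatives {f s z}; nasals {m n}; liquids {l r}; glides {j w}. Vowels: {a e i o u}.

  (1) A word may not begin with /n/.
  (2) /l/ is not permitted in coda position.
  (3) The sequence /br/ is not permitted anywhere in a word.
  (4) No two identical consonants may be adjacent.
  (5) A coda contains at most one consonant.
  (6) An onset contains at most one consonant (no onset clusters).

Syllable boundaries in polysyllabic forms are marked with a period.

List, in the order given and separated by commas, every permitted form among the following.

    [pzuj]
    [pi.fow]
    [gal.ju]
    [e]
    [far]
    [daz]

[pi.fow], [e], [far], [daz]

[pzuj] — violates constraint 6: syllable 1 onset /pz/ has 2 consonants (> 1) → not permitted
[pi.fow] — σ1 onset /p/, coda /∅/ ok; σ2 onset /f/, coda /w/ ok → permitted
[gal.ju] — violates constraint 2: syllable 1 coda contains /l/ → not permitted
[e] — σ1 onset /∅/, coda /∅/ ok → permitted
[far] — σ1 onset /f/, coda /r/ ok → permitted
[daz] — σ1 onset /d/, coda /z/ ok → permitted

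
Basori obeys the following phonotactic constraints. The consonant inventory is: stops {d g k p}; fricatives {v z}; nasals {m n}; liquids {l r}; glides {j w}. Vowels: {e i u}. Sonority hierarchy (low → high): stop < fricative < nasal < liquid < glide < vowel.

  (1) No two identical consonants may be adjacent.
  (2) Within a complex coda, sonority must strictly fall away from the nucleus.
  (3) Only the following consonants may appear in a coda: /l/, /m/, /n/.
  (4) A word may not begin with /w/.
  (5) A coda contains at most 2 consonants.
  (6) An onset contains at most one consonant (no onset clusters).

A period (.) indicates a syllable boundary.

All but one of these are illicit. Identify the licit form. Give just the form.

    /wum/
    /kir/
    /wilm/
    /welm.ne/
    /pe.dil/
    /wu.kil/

/wum/ — violates constraint 4: word begins with /w/ → illicit
/kir/ — violates constraint 3: syllable 1 coda contains /r/, which is not a licensed coda consonant → illicit
/wilm/ — violates constraint 4: word begins with /w/ → illicit
/welm.ne/ — violates constraint 4: word begins with /w/ → illicit
/pe.dil/ — σ1 onset /p/, coda /∅/ ok; σ2 onset /d/, coda /l/ ok → licit
/wu.kil/ — violates constraint 4: word begins with /w/ → illicit

/pe.dil/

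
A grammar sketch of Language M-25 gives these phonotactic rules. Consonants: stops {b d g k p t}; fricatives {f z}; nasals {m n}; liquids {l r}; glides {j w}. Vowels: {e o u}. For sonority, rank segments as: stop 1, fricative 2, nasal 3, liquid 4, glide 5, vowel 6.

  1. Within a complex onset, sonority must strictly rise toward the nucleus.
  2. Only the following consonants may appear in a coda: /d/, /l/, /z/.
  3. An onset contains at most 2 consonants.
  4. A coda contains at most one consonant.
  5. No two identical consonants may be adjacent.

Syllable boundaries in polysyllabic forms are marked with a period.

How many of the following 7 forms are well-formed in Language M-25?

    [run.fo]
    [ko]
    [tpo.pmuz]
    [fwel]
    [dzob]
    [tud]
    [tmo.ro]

4

[run.fo] — violates constraint 2: syllable 1 coda contains /n/, which is not a licensed coda consonant → ill-formed
[ko] — σ1 onset /k/, coda /∅/ ok → well-formed
[tpo.pmuz] — violates constraint 1: syllable 1 onset /tp/: /t/ (stop, 1) → /p/ (stop, 1) does not rise → ill-formed
[fwel] — σ1 onset /fw/ (2→5 rises), coda /l/ ok → well-formed
[dzob] — violates constraint 2: syllable 1 coda contains /b/, which is not a licensed coda consonant → ill-formed
[tud] — σ1 onset /t/, coda /d/ ok → well-formed
[tmo.ro] — σ1 onset /tm/ (1→3 rises), coda /∅/ ok; σ2 onset /r/, coda /∅/ ok → well-formed
Well-formed: [ko], [fwel], [tud], [tmo.ro] → 4.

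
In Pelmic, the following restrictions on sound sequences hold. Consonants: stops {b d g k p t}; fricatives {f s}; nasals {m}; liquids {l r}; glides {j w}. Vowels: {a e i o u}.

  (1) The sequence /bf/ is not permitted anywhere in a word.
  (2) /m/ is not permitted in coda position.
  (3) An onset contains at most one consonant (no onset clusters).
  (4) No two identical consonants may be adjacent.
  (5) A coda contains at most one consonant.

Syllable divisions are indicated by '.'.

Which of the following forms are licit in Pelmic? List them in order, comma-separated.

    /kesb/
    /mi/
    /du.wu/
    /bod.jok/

/mi/, /du.wu/, /bod.jok/

/kesb/ — violates constraint 5: syllable 1 coda /sb/ has 2 consonants (> 1) → illicit
/mi/ — σ1 onset /m/, coda /∅/ ok → licit
/du.wu/ — σ1 onset /d/, coda /∅/ ok; σ2 onset /w/, coda /∅/ ok → licit
/bod.jok/ — σ1 onset /b/, coda /d/ ok; σ2 onset /j/, coda /k/ ok → licit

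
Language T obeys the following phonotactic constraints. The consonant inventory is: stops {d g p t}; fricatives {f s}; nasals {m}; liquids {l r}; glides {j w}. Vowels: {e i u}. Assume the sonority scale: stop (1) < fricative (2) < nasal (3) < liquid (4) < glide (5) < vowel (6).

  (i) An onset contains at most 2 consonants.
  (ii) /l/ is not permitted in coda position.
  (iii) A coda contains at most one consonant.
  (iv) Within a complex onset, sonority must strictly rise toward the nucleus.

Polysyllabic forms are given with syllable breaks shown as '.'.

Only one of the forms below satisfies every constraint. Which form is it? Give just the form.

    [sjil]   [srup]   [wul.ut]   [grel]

[srup]

[sjil] — violates constraint (ii): syllable 1 coda contains /l/ → phonotactically illegal
[srup] — σ1 onset /sr/ (2→4 rises), coda /p/ ok → phonotactically legal
[wul.ut] — violates constraint (ii): syllable 1 coda contains /l/ → phonotactically illegal
[grel] — violates constraint (ii): syllable 1 coda contains /l/ → phonotactically illegal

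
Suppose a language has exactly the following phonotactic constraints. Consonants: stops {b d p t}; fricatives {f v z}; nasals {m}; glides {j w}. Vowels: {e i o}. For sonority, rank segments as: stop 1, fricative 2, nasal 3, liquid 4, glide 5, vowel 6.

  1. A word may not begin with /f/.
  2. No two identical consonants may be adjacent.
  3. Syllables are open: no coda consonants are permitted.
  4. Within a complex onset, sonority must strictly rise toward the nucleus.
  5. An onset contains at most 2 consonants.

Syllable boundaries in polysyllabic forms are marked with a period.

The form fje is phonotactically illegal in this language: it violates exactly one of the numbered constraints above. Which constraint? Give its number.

fje: word begins with /f/.
This is a violation of constraint 1: "A word may not begin with /f/."
The remaining constraints (2, 3, 4, 5) are satisfied.

1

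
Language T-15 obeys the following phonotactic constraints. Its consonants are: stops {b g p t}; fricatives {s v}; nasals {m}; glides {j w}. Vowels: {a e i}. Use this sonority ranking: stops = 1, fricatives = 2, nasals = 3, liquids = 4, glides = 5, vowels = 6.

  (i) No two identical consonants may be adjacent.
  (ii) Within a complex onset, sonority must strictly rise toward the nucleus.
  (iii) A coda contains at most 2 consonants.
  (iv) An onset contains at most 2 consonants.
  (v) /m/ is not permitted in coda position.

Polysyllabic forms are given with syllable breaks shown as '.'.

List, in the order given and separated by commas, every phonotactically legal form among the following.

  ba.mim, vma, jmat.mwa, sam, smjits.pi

ba.mim — violates constraint (v): syllable 2 coda contains /m/ → phonotactically illegal
vma — σ1 onset /vm/ (2→3 rises), coda /∅/ ok → phonotactically legal
jmat.mwa — violates constraint (ii): syllable 1 onset /jm/: /j/ (glide, 5) → /m/ (nasal, 3) does not rise → phonotactically illegal
sam — violates constraint (v): syllable 1 coda contains /m/ → phonotactically illegal
smjits.pi — violates constraint (iv): syllable 1 onset /smj/ has 3 consonants (> 2) → phonotactically illegal

vma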